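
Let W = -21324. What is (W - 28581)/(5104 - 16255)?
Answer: 5545/1239 ≈ 4.4754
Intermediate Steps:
(W - 28581)/(5104 - 16255) = (-21324 - 28581)/(5104 - 16255) = -49905/(-11151) = -49905*(-1/11151) = 5545/1239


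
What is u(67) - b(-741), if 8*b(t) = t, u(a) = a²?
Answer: 36653/8 ≈ 4581.6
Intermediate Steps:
b(t) = t/8
u(67) - b(-741) = 67² - (-741)/8 = 4489 - 1*(-741/8) = 4489 + 741/8 = 36653/8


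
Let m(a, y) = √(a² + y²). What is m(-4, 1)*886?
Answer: 886*√17 ≈ 3653.1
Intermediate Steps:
m(-4, 1)*886 = √((-4)² + 1²)*886 = √(16 + 1)*886 = √17*886 = 886*√17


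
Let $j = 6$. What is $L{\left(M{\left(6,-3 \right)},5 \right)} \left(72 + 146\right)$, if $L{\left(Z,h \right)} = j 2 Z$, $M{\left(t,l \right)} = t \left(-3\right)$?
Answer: $-47088$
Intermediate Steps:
$M{\left(t,l \right)} = - 3 t$
$L{\left(Z,h \right)} = 12 Z$ ($L{\left(Z,h \right)} = 6 \cdot 2 Z = 12 Z$)
$L{\left(M{\left(6,-3 \right)},5 \right)} \left(72 + 146\right) = 12 \left(\left(-3\right) 6\right) \left(72 + 146\right) = 12 \left(-18\right) 218 = \left(-216\right) 218 = -47088$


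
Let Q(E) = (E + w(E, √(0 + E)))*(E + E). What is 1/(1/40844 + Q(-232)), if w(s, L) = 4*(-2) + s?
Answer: 40844/8945162753 ≈ 4.5660e-6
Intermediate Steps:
w(s, L) = -8 + s
Q(E) = 2*E*(-8 + 2*E) (Q(E) = (E + (-8 + E))*(E + E) = (-8 + 2*E)*(2*E) = 2*E*(-8 + 2*E))
1/(1/40844 + Q(-232)) = 1/(1/40844 + 4*(-232)*(-4 - 232)) = 1/(1/40844 + 4*(-232)*(-236)) = 1/(1/40844 + 219008) = 1/(8945162753/40844) = 40844/8945162753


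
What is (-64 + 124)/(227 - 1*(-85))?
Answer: 5/26 ≈ 0.19231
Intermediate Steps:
(-64 + 124)/(227 - 1*(-85)) = 60/(227 + 85) = 60/312 = 60*(1/312) = 5/26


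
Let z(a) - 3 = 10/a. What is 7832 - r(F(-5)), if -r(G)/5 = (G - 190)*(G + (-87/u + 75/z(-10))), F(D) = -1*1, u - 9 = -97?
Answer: -2461329/88 ≈ -27970.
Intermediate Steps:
z(a) = 3 + 10/a
u = -88 (u = 9 - 97 = -88)
F(D) = -1
r(G) = -5*(-190 + G)*(3387/88 + G) (r(G) = -5*(G - 190)*(G + (-87/(-88) + 75/(3 + 10/(-10)))) = -5*(-190 + G)*(G + (-87*(-1/88) + 75/(3 + 10*(-⅒)))) = -5*(-190 + G)*(G + (87/88 + 75/(3 - 1))) = -5*(-190 + G)*(G + (87/88 + 75/2)) = -5*(-190 + G)*(G + 3387/88) = -5*(-190 + G)*(3387/88 + G))
7832 - r(F(-5)) = 7832 - (1608825/44 - 5*(-1)² + (66665/88)*(-1)) = 7832 - (1608825/44 - 5*1 - 66665/88) = 7832 - (1608825/44 - 5 - 66665/88) = 7832 - 1*3150545/88 = 7832 - 3150545/88 = -2461329/88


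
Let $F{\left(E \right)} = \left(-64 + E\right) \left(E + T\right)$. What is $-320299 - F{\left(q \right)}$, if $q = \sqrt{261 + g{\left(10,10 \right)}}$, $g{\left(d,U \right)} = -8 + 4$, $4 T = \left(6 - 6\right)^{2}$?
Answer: $-320556 + 64 \sqrt{257} \approx -3.1953 \cdot 10^{5}$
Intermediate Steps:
$T = 0$ ($T = \frac{\left(6 - 6\right)^{2}}{4} = \frac{0^{2}}{4} = \frac{1}{4} \cdot 0 = 0$)
$g{\left(d,U \right)} = -4$
$q = \sqrt{257}$ ($q = \sqrt{261 - 4} = \sqrt{257} \approx 16.031$)
$F{\left(E \right)} = E \left(-64 + E\right)$ ($F{\left(E \right)} = \left(-64 + E\right) \left(E + 0\right) = \left(-64 + E\right) E = E \left(-64 + E\right)$)
$-320299 - F{\left(q \right)} = -320299 - \sqrt{257} \left(-64 + \sqrt{257}\right)$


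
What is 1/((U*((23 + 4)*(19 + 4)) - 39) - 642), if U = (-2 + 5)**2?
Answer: 1/4908 ≈ 0.00020375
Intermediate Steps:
U = 9 (U = 3**2 = 9)
1/((U*((23 + 4)*(19 + 4)) - 39) - 642) = 1/((9*((23 + 4)*(19 + 4)) - 39) - 642) = 1/((9*(27*23) - 39) - 642) = 1/((9*621 - 39) - 642) = 1/((5589 - 39) - 642) = 1/(5550 - 642) = 1/4908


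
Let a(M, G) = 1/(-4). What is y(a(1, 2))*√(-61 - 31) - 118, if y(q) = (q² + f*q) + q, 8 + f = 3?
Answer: -118 + 17*I*√23/8 ≈ -118.0 + 10.191*I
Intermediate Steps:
f = -5 (f = -8 + 3 = -5)
a(M, G) = -¼
y(q) = q² - 4*q (y(q) = (q² - 5*q) + q = q² - 4*q)
y(a(1, 2))*√(-61 - 31) - 118 = (-(-4 - ¼)/4)*√(-61 - 31) - 118 = (-¼*(-17/4))*√(-92) - 118 = 17*(2*I*√23)/16 - 118 = 17*I*√23/8 - 118 = -118 + 17*I*√23/8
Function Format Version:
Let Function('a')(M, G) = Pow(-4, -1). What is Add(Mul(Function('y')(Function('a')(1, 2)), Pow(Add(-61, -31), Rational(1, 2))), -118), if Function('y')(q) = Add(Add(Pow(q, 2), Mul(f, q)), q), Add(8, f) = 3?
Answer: Add(-118, Mul(Rational(17, 8), I, Pow(23, Rational(1, 2)))) ≈ Add(-118.00, Mul(10.191, I))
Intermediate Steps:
f = -5 (f = Add(-8, 3) = -5)
Function('a')(M, G) = Rational(-1, 4)
Function('y')(q) = Add(Pow(q, 2), Mul(-4, q)) (Function('y')(q) = Add(Add(Pow(q, 2), Mul(-5, q)), q) = Add(Pow(q, 2), Mul(-4, q)))
Add(Mul(Function('y')(Function('a')(1, 2)), Pow(Add(-61, -31), Rational(1, 2))), -118) = Add(Mul(Mul(Rational(-1, 4), Add(-4, Rational(-1, 4))), Pow(Add(-61, -31), Rational(1, 2))), -118) = Add(Mul(Mul(Rational(-1, 4), Rational(-17, 4)), Pow(-92, Rational(1, 2))), -118) = Add(Mul(Rational(17, 16), Mul(2, I, Pow(23, Rational(1, 2)))), -118) = Add(Mul(Rational(17, 8), I, Pow(23, Rational(1, 2))), -118) = Add(-118, Mul(Rational(17, 8), I, Pow(23, Rational(1, 2))))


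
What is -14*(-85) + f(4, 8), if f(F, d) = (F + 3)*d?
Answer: 1246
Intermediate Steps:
f(F, d) = d*(3 + F) (f(F, d) = (3 + F)*d = d*(3 + F))
-14*(-85) + f(4, 8) = -14*(-85) + 8*(3 + 4) = 1190 + 8*7 = 1190 + 56 = 1246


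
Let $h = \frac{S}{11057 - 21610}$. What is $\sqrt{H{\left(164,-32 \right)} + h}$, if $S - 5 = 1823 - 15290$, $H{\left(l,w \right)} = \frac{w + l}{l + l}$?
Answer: $\frac{\sqrt{1256597483018}}{865346} \approx 1.2954$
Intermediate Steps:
$H{\left(l,w \right)} = \frac{l + w}{2 l}$
$S = -13462$ ($S = 5 + \left(1823 - 15290\right) = 5 - 13467 = -13462$)
$h = \frac{13462}{10553}$ ($h = - \frac{13462}{11057 - 21610} = - \frac{13462}{-10553} = \left(-13462\right) \left(- \frac{1}{10553}\right) = \frac{13462}{10553} \approx 1.2757$)
$\sqrt{H{\left(164,-32 \right)} + h} = \sqrt{\frac{164 - 32}{2 \cdot 164} + \frac{13462}{10553}} = \sqrt{\frac{1}{2} \cdot \frac{1}{164} \cdot 132 + \frac{13462}{10553}} = \sqrt{\frac{33}{82} + \frac{13462}{10553}} = \sqrt{\frac{1452133}{865346}} = \frac{\sqrt{1256597483018}}{865346}$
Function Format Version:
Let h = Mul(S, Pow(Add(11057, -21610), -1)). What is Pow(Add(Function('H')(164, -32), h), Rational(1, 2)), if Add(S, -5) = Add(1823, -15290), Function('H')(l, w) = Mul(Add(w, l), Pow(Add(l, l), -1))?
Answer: Mul(Rational(1, 865346), Pow(1256597483018, Rational(1, 2))) ≈ 1.2954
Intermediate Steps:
Function('H')(l, w) = Mul(Rational(1, 2), Pow(l, -1), Add(l, w)) (Function('H')(l, w) = Mul(Add(l, w), Pow(Mul(2, l), -1)) = Mul(Add(l, w), Mul(Rational(1, 2), Pow(l, -1))) = Mul(Rational(1, 2), Pow(l, -1), Add(l, w)))
S = -13462 (S = Add(5, Add(1823, -15290)) = Add(5, -13467) = -13462)
h = Rational(13462, 10553) (h = Mul(-13462, Pow(Add(11057, -21610), -1)) = Mul(-13462, Pow(-10553, -1)) = Mul(-13462, Rational(-1, 10553)) = Rational(13462, 10553) ≈ 1.2757)
Pow(Add(Function('H')(164, -32), h), Rational(1, 2)) = Pow(Add(Mul(Rational(1, 2), Pow(164, -1), Add(164, -32)), Rational(13462, 10553)), Rational(1, 2)) = Pow(Add(Mul(Rational(1, 2), Rational(1, 164), 132), Rational(13462, 10553)), Rational(1, 2)) = Pow(Add(Rational(33, 82), Rational(13462, 10553)), Rational(1, 2)) = Pow(Rational(1452133, 865346), Rational(1, 2)) = Mul(Rational(1, 865346), Pow(1256597483018, Rational(1, 2)))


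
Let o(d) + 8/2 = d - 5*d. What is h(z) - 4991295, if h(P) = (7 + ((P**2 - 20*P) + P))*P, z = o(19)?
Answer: -5625455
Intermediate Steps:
o(d) = -4 - 4*d (o(d) = -4 + (d - 5*d) = -4 - 4*d)
z = -80 (z = -4 - 4*19 = -4 - 76 = -80)
h(P) = P*(7 + P**2 - 19*P) (h(P) = (7 + (P**2 - 19*P))*P = (7 + P**2 - 19*P)*P = P*(7 + P**2 - 19*P))
h(z) - 4991295 = -80*(7 + (-80)**2 - 19*(-80)) - 4991295 = -80*(7 + 6400 + 1520) - 4991295 = -80*7927 - 4991295 = -634160 - 4991295 = -5625455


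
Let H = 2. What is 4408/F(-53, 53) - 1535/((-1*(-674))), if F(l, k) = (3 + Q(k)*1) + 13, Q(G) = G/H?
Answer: 5811509/57290 ≈ 101.44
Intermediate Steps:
Q(G) = G/2
F(l, k) = 16 + k/2 (F(l, k) = (3 + (k/2)*1) + 13 = (3 + k/2) + 13 = 16 + k/2)
4408/F(-53, 53) - 1535/((-1*(-674))) = 4408/(16 + (½)*53) - 1535/((-1*(-674))) = 4408/(16 + 53/2) - 1535/674 = 4408/(85/2) - 1535*1/674 = 4408*(2/85) - 1535/674 = 8816/85 - 1535/674 = 5811509/57290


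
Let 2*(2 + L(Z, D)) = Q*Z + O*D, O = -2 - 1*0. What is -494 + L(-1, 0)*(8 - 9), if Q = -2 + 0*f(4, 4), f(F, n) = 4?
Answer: -493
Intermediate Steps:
O = -2 (O = -2 + 0 = -2)
Q = -2 (Q = -2 + 0*4 = -2 + 0 = -2)
L(Z, D) = -2 - D - Z (L(Z, D) = -2 + (-2*Z - 2*D)/2 = -2 + (-2*D - 2*Z)/2 = -2 + (-D - Z) = -2 - D - Z)
-494 + L(-1, 0)*(8 - 9) = -494 + (-2 - 1*0 - 1*(-1))*(8 - 9) = -494 + (-2 + 0 + 1)*(-1) = -494 - 1*(-1) = -494 + 1 = -493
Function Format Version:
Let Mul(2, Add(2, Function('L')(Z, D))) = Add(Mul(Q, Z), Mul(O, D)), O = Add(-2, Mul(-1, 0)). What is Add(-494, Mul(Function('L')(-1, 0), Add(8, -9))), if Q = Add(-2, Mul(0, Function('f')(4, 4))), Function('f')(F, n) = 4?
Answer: -493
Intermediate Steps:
O = -2 (O = Add(-2, 0) = -2)
Q = -2 (Q = Add(-2, Mul(0, 4)) = Add(-2, 0) = -2)
Function('L')(Z, D) = Add(-2, Mul(-1, D), Mul(-1, Z)) (Function('L')(Z, D) = Add(-2, Mul(Rational(1, 2), Add(Mul(-2, Z), Mul(-2, D)))) = Add(-2, Mul(Rational(1, 2), Add(Mul(-2, D), Mul(-2, Z)))) = Add(-2, Add(Mul(-1, D), Mul(-1, Z))) = Add(-2, Mul(-1, D), Mul(-1, Z)))
Add(-494, Mul(Function('L')(-1, 0), Add(8, -9))) = Add(-494, Mul(Add(-2, Mul(-1, 0), Mul(-1, -1)), Add(8, -9))) = Add(-494, Mul(Add(-2, 0, 1), -1)) = Add(-494, Mul(-1, -1)) = Add(-494, 1) = -493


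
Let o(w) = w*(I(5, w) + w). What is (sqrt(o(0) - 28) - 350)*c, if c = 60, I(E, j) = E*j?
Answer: -21000 + 120*I*sqrt(7) ≈ -21000.0 + 317.49*I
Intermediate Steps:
o(w) = 6*w**2 (o(w) = w*(5*w + w) = w*(6*w) = 6*w**2)
(sqrt(o(0) - 28) - 350)*c = (sqrt(6*0**2 - 28) - 350)*60 = (sqrt(6*0 - 28) - 350)*60 = (sqrt(0 - 28) - 350)*60 = (sqrt(-28) - 350)*60 = (2*I*sqrt(7) - 350)*60 = (-350 + 2*I*sqrt(7))*60 = -21000 + 120*I*sqrt(7)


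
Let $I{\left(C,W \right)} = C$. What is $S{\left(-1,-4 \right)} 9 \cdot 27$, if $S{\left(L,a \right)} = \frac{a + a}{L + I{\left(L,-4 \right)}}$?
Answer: $972$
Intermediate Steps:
$S{\left(L,a \right)} = \frac{a}{L}$ ($S{\left(L,a \right)} = \frac{a + a}{L + L} = \frac{2 a}{2 L} = 2 a \frac{1}{2 L} = \frac{a}{L}$)
$S{\left(-1,-4 \right)} 9 \cdot 27 = - \frac{4}{-1} \cdot 9 \cdot 27 = \left(-4\right) \left(-1\right) 9 \cdot 27 = 4 \cdot 9 \cdot 27 = 36 \cdot 27 = 972$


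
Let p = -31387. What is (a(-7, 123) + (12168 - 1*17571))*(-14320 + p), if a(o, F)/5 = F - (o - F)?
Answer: 189135566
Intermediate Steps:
a(o, F) = -5*o + 10*F (a(o, F) = 5*(F - (o - F)) = 5*(F + (F - o)) = 5*(-o + 2*F) = -5*o + 10*F)
(a(-7, 123) + (12168 - 1*17571))*(-14320 + p) = ((-5*(-7) + 10*123) + (12168 - 1*17571))*(-14320 - 31387) = ((35 + 1230) + (12168 - 17571))*(-45707) = (1265 - 5403)*(-45707) = -4138*(-45707) = 189135566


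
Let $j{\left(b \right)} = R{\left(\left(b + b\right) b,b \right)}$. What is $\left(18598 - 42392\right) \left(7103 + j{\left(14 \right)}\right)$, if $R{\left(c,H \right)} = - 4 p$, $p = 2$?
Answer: $-168818430$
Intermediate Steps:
$R{\left(c,H \right)} = -8$ ($R{\left(c,H \right)} = \left(-4\right) 2 = -8$)
$j{\left(b \right)} = -8$
$\left(18598 - 42392\right) \left(7103 + j{\left(14 \right)}\right) = \left(18598 - 42392\right) \left(7103 - 8\right) = \left(-23794\right) 7095 = -168818430$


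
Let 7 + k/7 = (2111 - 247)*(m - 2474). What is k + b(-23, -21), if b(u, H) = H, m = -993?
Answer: -45237486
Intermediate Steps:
k = -45237465 (k = -49 + 7*((2111 - 247)*(-993 - 2474)) = -49 + 7*(1864*(-3467)) = -49 + 7*(-6462488) = -49 - 45237416 = -45237465)
k + b(-23, -21) = -45237465 - 21 = -45237486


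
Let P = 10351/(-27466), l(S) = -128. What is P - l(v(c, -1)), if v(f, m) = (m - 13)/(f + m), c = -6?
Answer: 3505297/27466 ≈ 127.62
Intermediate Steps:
v(f, m) = (-13 + m)/(f + m)
P = -10351/27466 (P = 10351*(-1/27466) = -10351/27466 ≈ -0.37687)
P - l(v(c, -1)) = -10351/27466 - 1*(-128) = -10351/27466 + 128 = 3505297/27466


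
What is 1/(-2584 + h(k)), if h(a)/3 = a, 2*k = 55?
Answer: -2/5003 ≈ -0.00039976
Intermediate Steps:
k = 55/2 (k = (½)*55 = 55/2 ≈ 27.500)
h(a) = 3*a
1/(-2584 + h(k)) = 1/(-2584 + 3*(55/2)) = 1/(-2584 + 165/2) = 1/(-5003/2) = -2/5003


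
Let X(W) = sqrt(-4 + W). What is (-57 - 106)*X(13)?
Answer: -489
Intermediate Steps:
(-57 - 106)*X(13) = (-57 - 106)*sqrt(-4 + 13) = -163*sqrt(9) = -163*3 = -489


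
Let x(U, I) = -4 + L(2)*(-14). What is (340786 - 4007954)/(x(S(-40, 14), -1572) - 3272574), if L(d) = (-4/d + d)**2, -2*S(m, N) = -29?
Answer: 1833584/1636289 ≈ 1.1206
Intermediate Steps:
S(m, N) = 29/2 (S(m, N) = -1/2*(-29) = 29/2)
L(d) = (d - 4/d)**2
x(U, I) = -4 (x(U, I) = -4 + ((-4 + 2**2)**2/2**2)*(-14) = -4 + ((-4 + 4)**2/4)*(-14) = -4 + ((1/4)*0**2)*(-14) = -4 + ((1/4)*0)*(-14) = -4 + 0*(-14) = -4 + 0 = -4)
(340786 - 4007954)/(x(S(-40, 14), -1572) - 3272574) = (340786 - 4007954)/(-4 - 3272574) = -3667168/(-3272578) = -3667168*(-1/3272578) = 1833584/1636289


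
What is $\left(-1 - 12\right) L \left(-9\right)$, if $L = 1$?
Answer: $117$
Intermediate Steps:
$\left(-1 - 12\right) L \left(-9\right) = \left(-1 - 12\right) 1 \left(-9\right) = \left(-13\right) 1 \left(-9\right) = \left(-13\right) \left(-9\right) = 117$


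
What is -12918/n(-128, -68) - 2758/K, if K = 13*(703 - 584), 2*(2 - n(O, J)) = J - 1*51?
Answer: -1919406/9061 ≈ -211.83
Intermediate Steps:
n(O, J) = 55/2 - J/2 (n(O, J) = 2 - (J - 1*51)/2 = 2 - (J - 51)/2 = 2 - (-51 + J)/2 = 2 + (51/2 - J/2) = 55/2 - J/2)
K = 1547 (K = 13*119 = 1547)
-12918/n(-128, -68) - 2758/K = -12918/(55/2 - 1/2*(-68)) - 2758/1547 = -12918/(55/2 + 34) - 2758*1/1547 = -12918/123/2 - 394/221 = -12918*2/123 - 394/221 = -8612/41 - 394/221 = -1919406/9061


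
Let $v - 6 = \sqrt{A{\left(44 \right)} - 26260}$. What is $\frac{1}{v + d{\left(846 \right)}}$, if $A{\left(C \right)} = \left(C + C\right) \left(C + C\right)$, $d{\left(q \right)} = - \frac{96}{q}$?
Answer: $\frac{58515}{184402748} - \frac{19881 i \sqrt{4629}}{184402748} \approx 0.00031732 - 0.0073352 i$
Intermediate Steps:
$A{\left(C \right)} = 4 C^{2}$ ($A{\left(C \right)} = 2 C 2 C = 4 C^{2}$)
$v = 6 + 2 i \sqrt{4629}$ ($v = 6 + \sqrt{4 \cdot 44^{2} - 26260} = 6 + \sqrt{4 \cdot 1936 - 26260} = 6 + \sqrt{7744 - 26260} = 6 + \sqrt{-18516} = 6 + 2 i \sqrt{4629} \approx 6.0 + 136.07 i$)
$\frac{1}{v + d{\left(846 \right)}} = \frac{1}{\left(6 + 2 i \sqrt{4629}\right) - \frac{96}{846}} = \frac{1}{\left(6 + 2 i \sqrt{4629}\right) - \frac{16}{141}} = \frac{1}{\frac{830}{141} + 2 i \sqrt{4629}}$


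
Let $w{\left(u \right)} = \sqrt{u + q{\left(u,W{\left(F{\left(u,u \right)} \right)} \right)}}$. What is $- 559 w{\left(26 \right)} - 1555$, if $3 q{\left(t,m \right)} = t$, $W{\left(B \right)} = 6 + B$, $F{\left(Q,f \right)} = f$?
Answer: $-1555 - \frac{1118 \sqrt{78}}{3} \approx -4846.3$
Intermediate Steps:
$q{\left(t,m \right)} = \frac{t}{3}$
$w{\left(u \right)} = \frac{2 \sqrt{3} \sqrt{u}}{3}$ ($w{\left(u \right)} = \sqrt{u + \frac{u}{3}} = \sqrt{\frac{4 u}{3}} = \frac{2 \sqrt{3} \sqrt{u}}{3}$)
$- 559 w{\left(26 \right)} - 1555 = - 559 \frac{2 \sqrt{3} \sqrt{26}}{3} - 1555 = - 559 \frac{2 \sqrt{78}}{3} - 1555 = - \frac{1118 \sqrt{78}}{3} - 1555 = -1555 - \frac{1118 \sqrt{78}}{3}$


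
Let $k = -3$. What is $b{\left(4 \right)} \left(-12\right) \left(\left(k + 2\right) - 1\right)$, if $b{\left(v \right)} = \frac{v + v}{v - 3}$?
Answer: $192$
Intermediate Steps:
$b{\left(v \right)} = \frac{2 v}{-3 + v}$
$b{\left(4 \right)} \left(-12\right) \left(\left(k + 2\right) - 1\right) = 2 \cdot 4 \frac{1}{-3 + 4} \left(-12\right) \left(\left(-3 + 2\right) - 1\right) = 2 \cdot 4 \cdot 1^{-1} \left(-12\right) \left(-1 - 1\right) = 2 \cdot 4 \cdot 1 \left(-12\right) \left(-2\right) = 8 \left(-12\right) \left(-2\right) = \left(-96\right) \left(-2\right) = 192$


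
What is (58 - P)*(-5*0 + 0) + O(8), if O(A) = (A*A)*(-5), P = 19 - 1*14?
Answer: -320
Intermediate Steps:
P = 5 (P = 19 - 14 = 5)
O(A) = -5*A² (O(A) = A²*(-5) = -5*A²)
(58 - P)*(-5*0 + 0) + O(8) = (58 - 1*5)*(-5*0 + 0) - 5*8² = (58 - 5)*(0 + 0) - 5*64 = 53*0 - 320 = 0 - 320 = -320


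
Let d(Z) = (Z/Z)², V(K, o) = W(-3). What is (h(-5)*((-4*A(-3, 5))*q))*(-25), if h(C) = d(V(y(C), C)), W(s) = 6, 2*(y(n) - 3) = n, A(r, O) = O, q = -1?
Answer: -500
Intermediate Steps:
y(n) = 3 + n/2
V(K, o) = 6
d(Z) = 1 (d(Z) = 1² = 1)
h(C) = 1
(h(-5)*((-4*A(-3, 5))*q))*(-25) = (1*(-4*5*(-1)))*(-25) = (1*(-20*(-1)))*(-25) = (1*20)*(-25) = 20*(-25) = -500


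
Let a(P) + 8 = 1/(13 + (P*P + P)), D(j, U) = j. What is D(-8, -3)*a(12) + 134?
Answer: 33454/169 ≈ 197.95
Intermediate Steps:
a(P) = -8 + 1/(13 + P + P²) (a(P) = -8 + 1/(13 + (P*P + P)) = -8 + 1/(13 + (P² + P)) = -8 + 1/(13 + (P + P²)) = -8 + 1/(13 + P + P²))
D(-8, -3)*a(12) + 134 = -8*(-103 - 8*12 - 8*12²)/(13 + 12 + 12²) + 134 = -8*(-103 - 96 - 8*144)/(13 + 12 + 144) + 134 = -8*(-103 - 96 - 1152)/169 + 134 = -8*(-1351)/169 + 134 = -8*(-1351/169) + 134 = 10808/169 + 134 = 33454/169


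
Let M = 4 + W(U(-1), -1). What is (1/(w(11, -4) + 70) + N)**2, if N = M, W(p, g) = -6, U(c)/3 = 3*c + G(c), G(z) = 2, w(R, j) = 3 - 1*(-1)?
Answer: 21609/5476 ≈ 3.9461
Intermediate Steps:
w(R, j) = 4 (w(R, j) = 3 + 1 = 4)
U(c) = 6 + 9*c (U(c) = 3*(3*c + 2) = 3*(2 + 3*c) = 6 + 9*c)
M = -2 (M = 4 - 6 = -2)
N = -2
(1/(w(11, -4) + 70) + N)**2 = (1/(4 + 70) - 2)**2 = (1/74 - 2)**2 = (-147/74)**2 = 21609/5476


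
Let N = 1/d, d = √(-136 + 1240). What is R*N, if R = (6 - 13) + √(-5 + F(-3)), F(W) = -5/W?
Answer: √69*(-21 + I*√30)/828 ≈ -0.21068 + 0.054948*I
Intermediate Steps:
d = 4*√69 (d = √1104 = 4*√69 ≈ 33.227)
N = √69/276 (N = 1/(4*√69) = √69/276 ≈ 0.030096)
R = -7 + I*√30/3 (R = (6 - 13) + √(-5 - 5/(-3)) = -7 + √(-5 - 5*(-⅓)) = -7 + √(-5 + 5/3) = -7 + √(-10/3) = -7 + I*√30/3 ≈ -7.0 + 1.8257*I)
R*N = (-7 + I*√30/3)*(√69/276) = √69*(-7 + I*√30/3)/276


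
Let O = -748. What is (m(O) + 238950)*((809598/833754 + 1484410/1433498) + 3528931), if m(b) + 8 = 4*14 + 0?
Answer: 84002353954417639346334/99598724291 ≈ 8.4341e+11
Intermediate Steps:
m(b) = 48 (m(b) = -8 + (4*14 + 0) = -8 + (56 + 0) = -8 + 56 = 48)
(m(O) + 238950)*((809598/833754 + 1484410/1433498) + 3528931) = (48 + 238950)*((809598/833754 + 1484410/1433498) + 3528931) = 238998*((809598*(1/833754) + 1484410*(1/1433498)) + 3528931) = 238998*((134933/138959 + 742205/716749) + 3528931) = 238998*(199849157412/99598724291 + 3528931) = 238998*(351477225560120333/99598724291) = 84002353954417639346334/99598724291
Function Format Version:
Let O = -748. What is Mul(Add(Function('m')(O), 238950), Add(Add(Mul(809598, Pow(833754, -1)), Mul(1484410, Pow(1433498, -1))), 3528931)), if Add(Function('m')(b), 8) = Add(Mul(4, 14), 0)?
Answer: Rational(84002353954417639346334, 99598724291) ≈ 8.4341e+11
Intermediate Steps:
Function('m')(b) = 48 (Function('m')(b) = Add(-8, Add(Mul(4, 14), 0)) = Add(-8, Add(56, 0)) = Add(-8, 56) = 48)
Mul(Add(Function('m')(O), 238950), Add(Add(Mul(809598, Pow(833754, -1)), Mul(1484410, Pow(1433498, -1))), 3528931)) = Mul(Add(48, 238950), Add(Add(Mul(809598, Pow(833754, -1)), Mul(1484410, Pow(1433498, -1))), 3528931)) = Mul(238998, Add(Add(Mul(809598, Rational(1, 833754)), Mul(1484410, Rational(1, 1433498))), 3528931)) = Mul(238998, Add(Add(Rational(134933, 138959), Rational(742205, 716749)), 3528931)) = Mul(238998, Add(Rational(199849157412, 99598724291), 3528931)) = Mul(238998, Rational(351477225560120333, 99598724291)) = Rational(84002353954417639346334, 99598724291)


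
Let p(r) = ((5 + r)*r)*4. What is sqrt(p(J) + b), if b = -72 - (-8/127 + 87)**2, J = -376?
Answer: sqrt(8876658967)/127 ≈ 741.86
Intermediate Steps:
p(r) = 4*r*(5 + r) (p(r) = (r*(5 + r))*4 = 4*r*(5 + r))
b = -123064969/16129 (b = -72 - (-8*1/127 + 87)**2 = -72 - (-8/127 + 87)**2 = -72 - (11041/127)**2 = -72 - 1*121903681/16129 = -72 - 121903681/16129 = -123064969/16129 ≈ -7630.0)
sqrt(p(J) + b) = sqrt(4*(-376)*(5 - 376) - 123064969/16129) = sqrt(4*(-376)*(-371) - 123064969/16129) = sqrt(557984 - 123064969/16129) = sqrt(8876658967/16129) = sqrt(8876658967)/127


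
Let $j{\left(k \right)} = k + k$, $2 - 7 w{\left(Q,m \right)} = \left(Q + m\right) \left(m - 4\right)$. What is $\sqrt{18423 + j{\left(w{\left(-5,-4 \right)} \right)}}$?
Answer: $\sqrt{18403} \approx 135.66$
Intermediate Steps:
$w{\left(Q,m \right)} = \frac{2}{7} - \frac{\left(-4 + m\right) \left(Q + m\right)}{7}$ ($w{\left(Q,m \right)} = \frac{2}{7} - \frac{\left(Q + m\right) \left(m - 4\right)}{7} = \frac{2}{7} - \frac{\left(Q + m\right) \left(-4 + m\right)}{7} = \frac{2}{7} - \frac{\left(-4 + m\right) \left(Q + m\right)}{7}$)
$j{\left(k \right)} = 2 k$
$\sqrt{18423 + j{\left(w{\left(-5,-4 \right)} \right)}} = \sqrt{18423 + 2 \left(\frac{2}{7} - \frac{\left(-4\right)^{2}}{7} + \frac{4}{7} \left(-5\right) + \frac{4}{7} \left(-4\right) - \left(- \frac{5}{7}\right) \left(-4\right)\right)} = \sqrt{18423 + 2 \left(\frac{2}{7} - \frac{16}{7} - \frac{20}{7} - \frac{16}{7} - \frac{20}{7}\right)} = \sqrt{18423 + 2 \left(-10\right)} = \sqrt{18423 - 20} = \sqrt{18403}$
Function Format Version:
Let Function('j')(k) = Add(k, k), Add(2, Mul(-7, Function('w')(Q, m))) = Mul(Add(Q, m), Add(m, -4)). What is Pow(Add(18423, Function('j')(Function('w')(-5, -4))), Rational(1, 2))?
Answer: Pow(18403, Rational(1, 2)) ≈ 135.66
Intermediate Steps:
Function('w')(Q, m) = Add(Rational(2, 7), Mul(Rational(-1, 7), Add(-4, m), Add(Q, m))) (Function('w')(Q, m) = Add(Rational(2, 7), Mul(Rational(-1, 7), Mul(Add(Q, m), Add(m, -4)))) = Add(Rational(2, 7), Mul(Rational(-1, 7), Mul(Add(Q, m), Add(-4, m)))) = Add(Rational(2, 7), Mul(Rational(-1, 7), Mul(Add(-4, m), Add(Q, m)))) = Add(Rational(2, 7), Mul(Rational(-1, 7), Add(-4, m), Add(Q, m))))
Function('j')(k) = Mul(2, k)
Pow(Add(18423, Function('j')(Function('w')(-5, -4))), Rational(1, 2)) = Pow(Add(18423, Mul(2, Add(Rational(2, 7), Mul(Rational(-1, 7), Pow(-4, 2)), Mul(Rational(4, 7), -5), Mul(Rational(4, 7), -4), Mul(Rational(-1, 7), -5, -4)))), Rational(1, 2)) = Pow(Add(18423, Mul(2, Add(Rational(2, 7), Mul(Rational(-1, 7), 16), Rational(-20, 7), Rational(-16, 7), Rational(-20, 7)))), Rational(1, 2)) = Pow(Add(18423, Mul(2, Add(Rational(2, 7), Rational(-16, 7), Rational(-20, 7), Rational(-16, 7), Rational(-20, 7)))), Rational(1, 2)) = Pow(Add(18423, Mul(2, -10)), Rational(1, 2)) = Pow(Add(18423, -20), Rational(1, 2)) = Pow(18403, Rational(1, 2))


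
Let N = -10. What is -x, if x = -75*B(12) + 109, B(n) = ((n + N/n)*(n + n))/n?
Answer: 1566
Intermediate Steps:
B(n) = -20/n + 2*n (B(n) = ((n - 10/n)*(n + n))/n = ((n - 10/n)*(2*n))/n = (2*n*(n - 10/n))/n = -20/n + 2*n)
x = -1566 (x = -75*(-20/12 + 2*12) + 109 = -75*(-20*1/12 + 24) + 109 = -75*(-5/3 + 24) + 109 = -75*67/3 + 109 = -1675 + 109 = -1566)
-x = -1*(-1566) = 1566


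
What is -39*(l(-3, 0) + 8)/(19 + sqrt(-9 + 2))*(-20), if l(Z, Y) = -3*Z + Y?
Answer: 62985/92 - 3315*I*sqrt(7)/92 ≈ 684.62 - 95.333*I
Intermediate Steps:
l(Z, Y) = Y - 3*Z
-39*(l(-3, 0) + 8)/(19 + sqrt(-9 + 2))*(-20) = -39*((0 - 3*(-3)) + 8)/(19 + sqrt(-9 + 2))*(-20) = -39*((0 + 9) + 8)/(19 + sqrt(-7))*(-20) = -39*(9 + 8)/(19 + I*sqrt(7))*(-20) = -663/(19 + I*sqrt(7))*(-20) = 13260/(19 + I*sqrt(7))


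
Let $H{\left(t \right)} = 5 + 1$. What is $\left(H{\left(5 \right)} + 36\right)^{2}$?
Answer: $1764$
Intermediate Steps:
$H{\left(t \right)} = 6$
$\left(H{\left(5 \right)} + 36\right)^{2} = \left(6 + 36\right)^{2} = 42^{2} = 1764$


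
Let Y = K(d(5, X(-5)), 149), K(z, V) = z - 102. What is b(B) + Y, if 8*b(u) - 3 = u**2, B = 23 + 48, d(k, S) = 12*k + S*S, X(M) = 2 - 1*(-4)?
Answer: 1249/2 ≈ 624.50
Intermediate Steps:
X(M) = 6 (X(M) = 2 + 4 = 6)
d(k, S) = S**2 + 12*k (d(k, S) = 12*k + S**2 = S**2 + 12*k)
B = 71
K(z, V) = -102 + z
Y = -6 (Y = -102 + (6**2 + 12*5) = -102 + (36 + 60) = -102 + 96 = -6)
b(u) = 3/8 + u**2/8
b(B) + Y = (3/8 + (1/8)*71**2) - 6 = (3/8 + (1/8)*5041) - 6 = (3/8 + 5041/8) - 6 = 1261/2 - 6 = 1249/2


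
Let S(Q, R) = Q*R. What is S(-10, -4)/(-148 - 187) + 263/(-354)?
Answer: -20453/23718 ≈ -0.86234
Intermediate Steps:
S(-10, -4)/(-148 - 187) + 263/(-354) = (-10*(-4))/(-148 - 187) + 263/(-354) = 40/(-335) + 263*(-1/354) = 40*(-1/335) - 263/354 = -8/67 - 263/354 = -20453/23718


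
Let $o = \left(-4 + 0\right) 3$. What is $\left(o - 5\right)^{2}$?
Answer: $289$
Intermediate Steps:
$o = -12$ ($o = \left(-4\right) 3 = -12$)
$\left(o - 5\right)^{2} = \left(-12 - 5\right)^{2} = \left(-17\right)^{2} = 289$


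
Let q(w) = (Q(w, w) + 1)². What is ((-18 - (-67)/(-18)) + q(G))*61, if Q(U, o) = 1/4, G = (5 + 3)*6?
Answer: -177083/144 ≈ -1229.7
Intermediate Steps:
G = 48 (G = 8*6 = 48)
Q(U, o) = ¼
q(w) = 25/16 (q(w) = (¼ + 1)² = (5/4)² = 25/16)
((-18 - (-67)/(-18)) + q(G))*61 = ((-18 - (-67)/(-18)) + 25/16)*61 = ((-18 - (-67)*(-1)/18) + 25/16)*61 = ((-18 - 1*67/18) + 25/16)*61 = ((-18 - 67/18) + 25/16)*61 = (-391/18 + 25/16)*61 = -2903/144*61 = -177083/144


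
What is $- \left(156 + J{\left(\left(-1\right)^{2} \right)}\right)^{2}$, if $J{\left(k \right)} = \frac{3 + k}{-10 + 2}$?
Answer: $- \frac{96721}{4} \approx -24180.0$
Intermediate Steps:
$J{\left(k \right)} = - \frac{3}{8} - \frac{k}{8}$ ($J{\left(k \right)} = \frac{3 + k}{-8} = \left(3 + k\right) \left(- \frac{1}{8}\right) = - \frac{3}{8} - \frac{k}{8}$)
$- \left(156 + J{\left(\left(-1\right)^{2} \right)}\right)^{2} = - \left(156 - \left(\frac{3}{8} + \frac{\left(-1\right)^{2}}{8}\right)\right)^{2} = - \left(156 - \frac{1}{2}\right)^{2} = - \left(\frac{311}{2}\right)^{2} = \left(-1\right) \frac{96721}{4} = - \frac{96721}{4}$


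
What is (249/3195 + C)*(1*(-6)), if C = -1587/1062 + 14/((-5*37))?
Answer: 6937913/774965 ≈ 8.9525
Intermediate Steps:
C = -102821/65490 (C = -1587*1/1062 + 14/(-185) = -529/354 + 14*(-1/185) = -529/354 - 14/185 = -102821/65490 ≈ -1.5700)
(249/3195 + C)*(1*(-6)) = (249/3195 - 102821/65490)*(1*(-6)) = (249*(1/3195) - 102821/65490)*(-6) = (83/1065 - 102821/65490)*(-6) = -6937913/4649790*(-6) = 6937913/774965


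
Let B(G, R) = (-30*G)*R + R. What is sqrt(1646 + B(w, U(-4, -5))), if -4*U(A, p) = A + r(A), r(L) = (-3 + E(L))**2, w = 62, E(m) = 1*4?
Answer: sqrt(1007)/2 ≈ 15.867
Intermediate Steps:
E(m) = 4
r(L) = 1 (r(L) = (-3 + 4)**2 = 1**2 = 1)
U(A, p) = -1/4 - A/4 (U(A, p) = -(A + 1)/4 = -(1 + A)/4 = -1/4 - A/4)
B(G, R) = R - 30*G*R (B(G, R) = -30*G*R + R = R - 30*G*R)
sqrt(1646 + B(w, U(-4, -5))) = sqrt(1646 + (-1/4 - 1/4*(-4))*(1 - 30*62)) = sqrt(1646 + (-1/4 + 1)*(1 - 1860)) = sqrt(1646 + (3/4)*(-1859)) = sqrt(1646 - 5577/4) = sqrt(1007/4) = sqrt(1007)/2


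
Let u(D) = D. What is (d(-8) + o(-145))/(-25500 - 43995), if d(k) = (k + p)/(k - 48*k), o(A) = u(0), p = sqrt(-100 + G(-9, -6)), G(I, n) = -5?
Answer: 1/3266265 - I*sqrt(105)/26130120 ≈ 3.0616e-7 - 3.9215e-7*I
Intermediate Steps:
p = I*sqrt(105) (p = sqrt(-100 - 5) = sqrt(-105) = I*sqrt(105) ≈ 10.247*I)
o(A) = 0
d(k) = -(k + I*sqrt(105))/(47*k) (d(k) = (k + I*sqrt(105))/(k - 48*k) = (k + I*sqrt(105))/((-47*k)) = (k + I*sqrt(105))*(-1/(47*k)) = -(k + I*sqrt(105))/(47*k))
(d(-8) + o(-145))/(-25500 - 43995) = ((1/47)*(-1*(-8) - I*sqrt(105))/(-8) + 0)/(-25500 - 43995) = ((1/47)*(-1/8)*(8 - I*sqrt(105)) + 0)/(-69495) = ((-1/47 + I*sqrt(105)/376) + 0)*(-1/69495) = (-1/47 + I*sqrt(105)/376)*(-1/69495) = 1/3266265 - I*sqrt(105)/26130120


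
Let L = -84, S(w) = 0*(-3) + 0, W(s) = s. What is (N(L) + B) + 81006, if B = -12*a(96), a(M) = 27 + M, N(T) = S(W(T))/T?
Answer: 79530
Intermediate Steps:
S(w) = 0 (S(w) = 0 + 0 = 0)
N(T) = 0 (N(T) = 0/T = 0)
B = -1476 (B = -12*(27 + 96) = -12*123 = -1476)
(N(L) + B) + 81006 = (0 - 1476) + 81006 = -1476 + 81006 = 79530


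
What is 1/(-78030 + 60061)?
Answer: -1/17969 ≈ -5.5651e-5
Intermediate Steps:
1/(-78030 + 60061) = 1/(-17969) = -1/17969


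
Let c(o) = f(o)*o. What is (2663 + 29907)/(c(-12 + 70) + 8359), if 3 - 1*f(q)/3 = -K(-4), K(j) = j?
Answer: 6514/1637 ≈ 3.9792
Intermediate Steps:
f(q) = -3 (f(q) = 9 - (-3)*(-4) = 9 - 3*4 = 9 - 12 = -3)
c(o) = -3*o
(2663 + 29907)/(c(-12 + 70) + 8359) = (2663 + 29907)/(-3*(-12 + 70) + 8359) = 32570/(-3*58 + 8359) = 32570/(-174 + 8359) = 32570/8185 = 32570*(1/8185) = 6514/1637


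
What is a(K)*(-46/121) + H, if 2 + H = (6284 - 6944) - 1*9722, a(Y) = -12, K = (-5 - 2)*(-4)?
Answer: -1255912/121 ≈ -10379.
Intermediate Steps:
K = 28 (K = -7*(-4) = 28)
H = -10384 (H = -2 + ((6284 - 6944) - 1*9722) = -2 + (-660 - 9722) = -2 - 10382 = -10384)
a(K)*(-46/121) + H = -(-552)/121 - 10384 = -12*(-46/121) - 10384 = 552/121 - 10384 = -1255912/121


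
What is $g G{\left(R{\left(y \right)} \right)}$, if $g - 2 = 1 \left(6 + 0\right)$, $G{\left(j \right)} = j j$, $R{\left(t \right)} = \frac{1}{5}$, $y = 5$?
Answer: $\frac{8}{25} \approx 0.32$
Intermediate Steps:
$R{\left(t \right)} = \frac{1}{5}$
$G{\left(j \right)} = j^{2}$
$g = 8$ ($g = 2 + 1 \left(6 + 0\right) = 2 + 1 \cdot 6 = 2 + 6 = 8$)
$g G{\left(R{\left(y \right)} \right)} = \frac{8}{25}$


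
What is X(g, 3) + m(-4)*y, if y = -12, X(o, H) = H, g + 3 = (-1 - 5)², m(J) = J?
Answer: 51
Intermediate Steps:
g = 33 (g = -3 + (-1 - 5)² = -3 + (-6)² = -3 + 36 = 33)
X(g, 3) + m(-4)*y = 3 - 4*(-12) = 3 + 48 = 51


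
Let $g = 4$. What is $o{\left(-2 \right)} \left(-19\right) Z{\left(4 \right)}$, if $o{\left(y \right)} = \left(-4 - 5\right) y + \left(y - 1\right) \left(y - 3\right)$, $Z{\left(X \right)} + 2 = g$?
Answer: $-1254$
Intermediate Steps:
$Z{\left(X \right)} = 2$ ($Z{\left(X \right)} = -2 + 4 = 2$)
$o{\left(y \right)} = - 9 y + \left(-1 + y\right) \left(-3 + y\right)$ ($o{\left(y \right)} = \left(-4 - 5\right) y + \left(-1 + y\right) \left(-3 + y\right) = - 9 y + \left(-1 + y\right) \left(-3 + y\right)$)
$o{\left(-2 \right)} \left(-19\right) Z{\left(4 \right)} = \left(3 + \left(-2\right)^{2} - -26\right) \left(-19\right) 2 = \left(3 + 4 + 26\right) \left(-19\right) 2 = 33 \left(-19\right) 2 = \left(-627\right) 2 = -1254$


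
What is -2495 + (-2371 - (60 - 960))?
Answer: -3966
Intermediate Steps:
-2495 + (-2371 - (60 - 960)) = -2495 + (-2371 - 1*(-900)) = -2495 + (-2371 + 900) = -2495 - 1471 = -3966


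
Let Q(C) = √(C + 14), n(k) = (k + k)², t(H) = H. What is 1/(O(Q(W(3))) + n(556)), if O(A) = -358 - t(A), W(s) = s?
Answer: 1236186/1528155826579 + √17/1528155826579 ≈ 8.0894e-7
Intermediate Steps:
n(k) = 4*k² (n(k) = (2*k)² = 4*k²)
Q(C) = √(14 + C)
O(A) = -358 - A
1/(O(Q(W(3))) + n(556)) = 1/((-358 - √(14 + 3)) + 4*556²) = 1/((-358 - √17) + 4*309136) = 1/((-358 - √17) + 1236544) = 1/(1236186 - √17)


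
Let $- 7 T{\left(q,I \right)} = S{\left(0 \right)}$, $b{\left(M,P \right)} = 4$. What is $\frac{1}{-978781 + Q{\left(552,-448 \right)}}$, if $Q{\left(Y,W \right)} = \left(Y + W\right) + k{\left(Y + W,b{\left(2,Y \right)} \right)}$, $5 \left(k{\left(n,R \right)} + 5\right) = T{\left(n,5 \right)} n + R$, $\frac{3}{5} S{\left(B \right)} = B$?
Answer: $- \frac{5}{4893406} \approx -1.0218 \cdot 10^{-6}$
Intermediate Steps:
$S{\left(B \right)} = \frac{5 B}{3}$
$T{\left(q,I \right)} = 0$ ($T{\left(q,I \right)} = - \frac{\frac{5}{3} \cdot 0}{7} = \left(- \frac{1}{7}\right) 0 = 0$)
$k{\left(n,R \right)} = -5 + \frac{R}{5}$ ($k{\left(n,R \right)} = -5 + \frac{0 n + R}{5} = -5 + \frac{0 + R}{5} = -5 + \frac{R}{5}$)
$Q{\left(Y,W \right)} = - \frac{21}{5} + W + Y$ ($Q{\left(Y,W \right)} = \left(Y + W\right) + \left(-5 + \frac{1}{5} \cdot 4\right) = \left(W + Y\right) + \left(-5 + \frac{4}{5}\right) = \left(W + Y\right) - \frac{21}{5} = - \frac{21}{5} + W + Y$)
$\frac{1}{-978781 + Q{\left(552,-448 \right)}} = \frac{1}{-978781 - - \frac{499}{5}} = \frac{1}{-978781 + \frac{499}{5}} = \frac{1}{- \frac{4893406}{5}} = - \frac{5}{4893406}$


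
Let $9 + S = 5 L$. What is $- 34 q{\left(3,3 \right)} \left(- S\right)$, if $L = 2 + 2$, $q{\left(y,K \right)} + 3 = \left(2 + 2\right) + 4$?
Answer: $1870$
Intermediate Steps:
$q{\left(y,K \right)} = 5$ ($q{\left(y,K \right)} = -3 + \left(\left(2 + 2\right) + 4\right) = -3 + \left(4 + 4\right) = -3 + 8 = 5$)
$L = 4$
$S = 11$ ($S = -9 + 5 \cdot 4 = -9 + 20 = 11$)
$- 34 q{\left(3,3 \right)} \left(- S\right) = \left(-34\right) 5 \left(\left(-1\right) 11\right) = \left(-170\right) \left(-11\right) = 1870$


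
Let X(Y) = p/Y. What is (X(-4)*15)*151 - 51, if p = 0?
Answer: -51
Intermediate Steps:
X(Y) = 0 (X(Y) = 0/Y = 0)
(X(-4)*15)*151 - 51 = (0*15)*151 - 51 = 0*151 - 51 = 0 - 51 = -51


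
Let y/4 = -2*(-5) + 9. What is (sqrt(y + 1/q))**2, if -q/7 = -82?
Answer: 43625/574 ≈ 76.002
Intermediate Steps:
q = 574 (q = -7*(-82) = 574)
y = 76 (y = 4*(-2*(-5) + 9) = 4*(10 + 9) = 4*19 = 76)
(sqrt(y + 1/q))**2 = (sqrt(76 + 1/574))**2 = (sqrt(43625/574))**2 = (5*sqrt(1001630)/574)**2 = 43625/574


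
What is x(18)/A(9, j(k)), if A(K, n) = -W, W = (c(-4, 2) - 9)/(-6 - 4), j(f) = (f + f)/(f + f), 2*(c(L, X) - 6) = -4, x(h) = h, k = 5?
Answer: -36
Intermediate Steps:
c(L, X) = 4 (c(L, X) = 6 + (1/2)*(-4) = 6 - 2 = 4)
j(f) = 1 (j(f) = (2*f)/((2*f)) = (2*f)*(1/(2*f)) = 1)
W = 1/2 (W = (4 - 9)/(-6 - 4) = -5/(-10) = -5*(-1/10) = 1/2 ≈ 0.50000)
A(K, n) = -1/2 (A(K, n) = -1*1/2 = -1/2)
x(18)/A(9, j(k)) = 18/(-1/2) = 18*(-2) = -36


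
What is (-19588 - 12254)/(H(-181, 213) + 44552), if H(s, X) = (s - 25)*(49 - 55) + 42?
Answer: -15921/22915 ≈ -0.69479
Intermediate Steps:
H(s, X) = 192 - 6*s (H(s, X) = (-25 + s)*(-6) + 42 = (150 - 6*s) + 42 = 192 - 6*s)
(-19588 - 12254)/(H(-181, 213) + 44552) = (-19588 - 12254)/((192 - 6*(-181)) + 44552) = -31842/((192 + 1086) + 44552) = -31842/(1278 + 44552) = -31842/45830 = -31842*1/45830 = -15921/22915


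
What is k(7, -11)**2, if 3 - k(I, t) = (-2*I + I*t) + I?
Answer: 7569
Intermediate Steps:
k(I, t) = 3 + I - I*t (k(I, t) = 3 - ((-2*I + I*t) + I) = 3 - (-I + I*t) = 3 + (I - I*t) = 3 + I - I*t)
k(7, -11)**2 = (3 + 7 - 1*7*(-11))**2 = (3 + 7 + 77)**2 = 87**2 = 7569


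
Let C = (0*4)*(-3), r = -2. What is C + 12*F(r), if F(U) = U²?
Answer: 48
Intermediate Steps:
C = 0 (C = 0*(-3) = 0)
C + 12*F(r) = 0 + 12*(-2)² = 0 + 12*4 = 0 + 48 = 48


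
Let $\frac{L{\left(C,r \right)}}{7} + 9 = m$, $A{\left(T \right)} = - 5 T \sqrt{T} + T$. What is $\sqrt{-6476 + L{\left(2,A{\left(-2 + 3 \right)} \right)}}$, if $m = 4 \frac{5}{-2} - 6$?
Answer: $3 i \sqrt{739} \approx 81.554 i$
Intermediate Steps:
$m = -16$ ($m = 4 \cdot 5 \left(- \frac{1}{2}\right) - 6 = 4 \left(- \frac{5}{2}\right) - 6 = -10 - 6 = -16$)
$A{\left(T \right)} = T - 5 T^{\frac{3}{2}}$ ($A{\left(T \right)} = - 5 T^{\frac{3}{2}} + T = T - 5 T^{\frac{3}{2}}$)
$L{\left(C,r \right)} = -175$ ($L{\left(C,r \right)} = -63 + 7 \left(-16\right) = -63 - 112 = -175$)
$\sqrt{-6476 + L{\left(2,A{\left(-2 + 3 \right)} \right)}} = \sqrt{-6476 - 175} = \sqrt{-6651} = 3 i \sqrt{739}$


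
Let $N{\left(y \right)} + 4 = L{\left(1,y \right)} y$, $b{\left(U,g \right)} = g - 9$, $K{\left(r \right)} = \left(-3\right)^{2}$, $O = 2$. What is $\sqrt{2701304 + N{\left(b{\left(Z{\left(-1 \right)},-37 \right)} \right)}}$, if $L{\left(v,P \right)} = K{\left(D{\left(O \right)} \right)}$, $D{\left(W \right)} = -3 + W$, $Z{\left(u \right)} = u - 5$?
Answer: $\sqrt{2700886} \approx 1643.4$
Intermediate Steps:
$Z{\left(u \right)} = -5 + u$ ($Z{\left(u \right)} = u - 5 = -5 + u$)
$K{\left(r \right)} = 9$
$L{\left(v,P \right)} = 9$
$b{\left(U,g \right)} = -9 + g$
$N{\left(y \right)} = -4 + 9 y$
$\sqrt{2701304 + N{\left(b{\left(Z{\left(-1 \right)},-37 \right)} \right)}} = \sqrt{2701304 + \left(-4 + 9 \left(-9 - 37\right)\right)} = \sqrt{2701304 + \left(-4 + 9 \left(-46\right)\right)} = \sqrt{2701304 - 418} = \sqrt{2700886}$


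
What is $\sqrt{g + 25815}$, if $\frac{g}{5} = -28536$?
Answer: $21 i \sqrt{265} \approx 341.86 i$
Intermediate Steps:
$g = -142680$ ($g = 5 \left(-28536\right) = -142680$)
$\sqrt{g + 25815} = \sqrt{-142680 + 25815} = \sqrt{-116865} = 21 i \sqrt{265}$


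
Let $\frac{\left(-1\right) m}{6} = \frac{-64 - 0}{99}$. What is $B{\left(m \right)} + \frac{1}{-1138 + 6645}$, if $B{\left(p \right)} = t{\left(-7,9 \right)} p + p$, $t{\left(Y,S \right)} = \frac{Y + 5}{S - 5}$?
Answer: $\frac{352481}{181731} \approx 1.9396$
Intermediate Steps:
$t{\left(Y,S \right)} = \frac{5 + Y}{-5 + S}$
$m = \frac{128}{33}$ ($m = - 6 \frac{-64 - 0}{99} = - 6 \left(-64 + 0\right) \frac{1}{99} = - 6 \left(\left(-64\right) \frac{1}{99}\right) = \left(-6\right) \left(- \frac{64}{99}\right) = \frac{128}{33} \approx 3.8788$)
$B{\left(p \right)} = \frac{p}{2}$ ($B{\left(p \right)} = \frac{5 - 7}{-5 + 9} p + p = \frac{1}{4} \left(-2\right) p + p = - \frac{p}{2} + p = \frac{p}{2}$)
$B{\left(m \right)} + \frac{1}{-1138 + 6645} = \frac{1}{2} \cdot \frac{128}{33} + \frac{1}{-1138 + 6645} = \frac{64}{33} + \frac{1}{5507} = \frac{352481}{181731}$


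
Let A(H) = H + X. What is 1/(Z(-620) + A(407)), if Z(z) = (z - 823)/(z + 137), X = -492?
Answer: -161/13204 ≈ -0.012193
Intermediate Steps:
Z(z) = (-823 + z)/(137 + z)
A(H) = -492 + H (A(H) = H - 492 = -492 + H)
1/(Z(-620) + A(407)) = 1/((-823 - 620)/(137 - 620) + (-492 + 407)) = 1/(-1443/(-483) - 85) = 1/(-1/483*(-1443) - 85) = 1/(481/161 - 85) = 1/(-13204/161) = -161/13204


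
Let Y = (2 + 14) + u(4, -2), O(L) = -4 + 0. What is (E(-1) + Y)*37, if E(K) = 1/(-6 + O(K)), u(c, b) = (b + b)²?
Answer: 11803/10 ≈ 1180.3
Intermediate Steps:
O(L) = -4
u(c, b) = 4*b² (u(c, b) = (2*b)² = 4*b²)
Y = 32 (Y = (2 + 14) + 4*(-2)² = 16 + 4*4 = 16 + 16 = 32)
E(K) = -⅒ (E(K) = 1/(-6 - 4) = 1/(-10) = -⅒)
(E(-1) + Y)*37 = (-⅒ + 32)*37 = (319/10)*37 = 11803/10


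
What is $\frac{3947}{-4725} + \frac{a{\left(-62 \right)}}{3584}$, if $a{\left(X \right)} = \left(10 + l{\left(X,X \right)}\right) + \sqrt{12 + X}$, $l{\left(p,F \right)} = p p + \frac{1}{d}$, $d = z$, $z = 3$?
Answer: $\frac{82973}{345600} + \frac{5 i \sqrt{2}}{3584} \approx 0.24008 + 0.001973 i$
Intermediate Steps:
$d = 3$
$l{\left(p,F \right)} = \frac{1}{3} + p^{2}$ ($l{\left(p,F \right)} = p p + \frac{1}{3} = p^{2} + \frac{1}{3} = \frac{1}{3} + p^{2}$)
$a{\left(X \right)} = \frac{31}{3} + X^{2} + \sqrt{12 + X}$ ($a{\left(X \right)} = \left(10 + \left(\frac{1}{3} + X^{2}\right)\right) + \sqrt{12 + X} = \left(\frac{31}{3} + X^{2}\right) + \sqrt{12 + X} = \frac{31}{3} + X^{2} + \sqrt{12 + X}$)
$\frac{3947}{-4725} + \frac{a{\left(-62 \right)}}{3584} = \frac{3947}{-4725} + \frac{\frac{31}{3} + \left(-62\right)^{2} + \sqrt{12 - 62}}{3584} = 3947 \left(- \frac{1}{4725}\right) + \left(\frac{31}{3} + 3844 + \sqrt{-50}\right) \frac{1}{3584} = - \frac{3947}{4725} + \left(\frac{31}{3} + 3844 + 5 i \sqrt{2}\right) \frac{1}{3584} = - \frac{3947}{4725} + \left(\frac{11563}{3} + 5 i \sqrt{2}\right) \frac{1}{3584} = - \frac{3947}{4725} + \left(\frac{11563}{10752} + \frac{5 i \sqrt{2}}{3584}\right) = \frac{82973}{345600} + \frac{5 i \sqrt{2}}{3584}$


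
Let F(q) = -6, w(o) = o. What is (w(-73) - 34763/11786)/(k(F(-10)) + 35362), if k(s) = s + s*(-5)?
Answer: -68857/32081492 ≈ -0.0021463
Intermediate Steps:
k(s) = -4*s (k(s) = s - 5*s = -4*s)
(w(-73) - 34763/11786)/(k(F(-10)) + 35362) = (-73 - 34763/11786)/(-4*(-6) + 35362) = (-73 - 34763*1/11786)/(24 + 35362) = (-73 - 34763/11786)/35386 = -895141/11786*1/35386 = -68857/32081492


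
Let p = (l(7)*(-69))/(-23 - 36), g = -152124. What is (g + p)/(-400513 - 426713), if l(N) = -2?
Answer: 1495909/8134389 ≈ 0.18390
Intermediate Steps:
p = -138/59 (p = (-2*(-69))/(-23 - 36) = 138/(-59) = 138*(-1/59) = -138/59 ≈ -2.3390)
(g + p)/(-400513 - 426713) = (-152124 - 138/59)/(-400513 - 426713) = -8975454/59/(-827226) = -8975454/59*(-1/827226) = 1495909/8134389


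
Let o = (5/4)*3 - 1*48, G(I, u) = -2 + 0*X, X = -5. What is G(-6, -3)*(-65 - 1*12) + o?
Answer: 439/4 ≈ 109.75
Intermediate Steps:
G(I, u) = -2 (G(I, u) = -2 + 0*(-5) = -2 + 0 = -2)
o = -177/4 (o = ((1/4)*5)*3 - 48 = (5/4)*3 - 48 = 15/4 - 48 = -177/4 ≈ -44.250)
G(-6, -3)*(-65 - 1*12) + o = -2*(-65 - 1*12) - 177/4 = -2*(-65 - 12) - 177/4 = -2*(-77) - 177/4 = 154 - 177/4 = 439/4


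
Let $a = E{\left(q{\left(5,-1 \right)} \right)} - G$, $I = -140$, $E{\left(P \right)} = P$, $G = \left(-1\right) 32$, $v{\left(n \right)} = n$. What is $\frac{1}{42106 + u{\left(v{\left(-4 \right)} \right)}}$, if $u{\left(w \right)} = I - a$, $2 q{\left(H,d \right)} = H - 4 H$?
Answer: $\frac{2}{83883} \approx 2.3843 \cdot 10^{-5}$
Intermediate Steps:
$G = -32$
$q{\left(H,d \right)} = - \frac{3 H}{2}$ ($q{\left(H,d \right)} = \frac{H - 4 H}{2} = \frac{\left(-3\right) H}{2} = - \frac{3 H}{2}$)
$a = \frac{49}{2}$ ($a = \left(- \frac{3}{2}\right) 5 - -32 = - \frac{15}{2} + 32 = \frac{49}{2} \approx 24.5$)
$u{\left(w \right)} = - \frac{329}{2}$ ($u{\left(w \right)} = -140 - \frac{49}{2} = - \frac{329}{2}$)
$\frac{1}{42106 + u{\left(v{\left(-4 \right)} \right)}} = \frac{1}{42106 - \frac{329}{2}} = \frac{1}{\frac{83883}{2}} = \frac{2}{83883}$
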